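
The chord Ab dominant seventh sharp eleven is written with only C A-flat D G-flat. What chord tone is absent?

E-flat

The full Ab dominant seventh sharp eleven chord is A-flat, C, E-flat, G-flat, D.
Comparing with the voicing, the perfect 5th (5th) — E-flat — is absent.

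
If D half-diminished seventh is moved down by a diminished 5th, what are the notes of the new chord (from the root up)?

A diminished 5th down from D is G-sharp, so the new chord is G-sharp half-diminished seventh.
G-sharp — root
B — minor 3rd
D — diminished 5th
F-sharp — minor 7th

G-sharp, B, D, F-sharp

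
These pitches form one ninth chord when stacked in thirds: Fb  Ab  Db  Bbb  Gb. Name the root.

Gb

Arranged so that each adjacent pair is a third by letter name: Gb – Bbb – Db – Fb – Ab.
The bottom of that stack, Gb, is the root (this is Gb minor ninth).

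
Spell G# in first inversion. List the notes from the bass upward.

G# = G#–B#–D#; first inversion → third (B#) lowest.

B#  D#  G#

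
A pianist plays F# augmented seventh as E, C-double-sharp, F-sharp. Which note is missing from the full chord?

F# augmented seventh = F-sharp, A-sharp, C-double-sharp, E. The voicing lacks the 3rd (major 3rd), A-sharp.

A-sharp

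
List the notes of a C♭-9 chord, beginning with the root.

C♭-9 is a minor ninth built on C♭.
C♭ — root
E𝄫 — minor 3rd
G♭ — perfect 5th
B𝄫 — minor 7th
D♭ — major 9th

C♭, E𝄫, G♭, B𝄫, D♭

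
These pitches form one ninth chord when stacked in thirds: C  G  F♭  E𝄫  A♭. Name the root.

Stacking in thirds gives F♭ – A♭ – C – E𝄫 – G, so F♭ is the root — F♭ dominant seventh sharp nine sharp five.

F♭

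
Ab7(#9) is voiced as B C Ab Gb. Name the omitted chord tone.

Eb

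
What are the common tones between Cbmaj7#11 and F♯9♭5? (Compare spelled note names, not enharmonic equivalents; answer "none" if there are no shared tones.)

Cbmaj7#11: Cb Eb Gb Bb F
F♯9♭5: F# A# C E G#
Common to both → none.

none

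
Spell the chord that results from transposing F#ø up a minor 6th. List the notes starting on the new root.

D  F  A♭  C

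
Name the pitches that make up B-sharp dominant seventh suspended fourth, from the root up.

B♯, E♯, F𝄪, A♯

B-sharp dominant seventh suspended fourth: dominant seventh suspended fourth on B♯.
- root: B♯
- perfect 4th: E♯
- perfect 5th: F𝄪
- minor 7th: A♯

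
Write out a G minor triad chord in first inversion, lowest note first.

In root position, G minor triad is G–Bb–D.
First inversion puts the third (Bb) in the bass.

Bb – D – G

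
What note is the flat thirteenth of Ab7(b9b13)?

Fb

Ab7(b9b13) is built on Ab; its 13th is a minor 13th above the root.
A sixth above A uses the letter F, and the minor 13th above Ab is Fb.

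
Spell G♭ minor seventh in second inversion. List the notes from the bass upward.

G♭ minor seventh = G-flat–B-double-flat–D-flat–F-flat; second inversion → fifth (D-flat) lowest.

D-flat  F-flat  G-flat  B-double-flat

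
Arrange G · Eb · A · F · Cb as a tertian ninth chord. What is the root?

Arranged so that each adjacent pair is a third by letter name: F – A – Cb – Eb – G.
The bottom of that stack, F, is the root (this is F dominant ninth flat five).

F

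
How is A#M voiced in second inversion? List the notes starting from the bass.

E#, A#, C##

A#M = A#–C##–E#; second inversion → fifth (E#) lowest.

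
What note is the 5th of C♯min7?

Root of C♯min7 = C#. The 5th is a perfect 5th: C# up a perfect 5th → G#.

G#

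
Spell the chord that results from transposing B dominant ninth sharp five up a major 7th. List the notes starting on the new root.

Transposed root: B → A# (major 7th up). So we spell A# dominant ninth sharp five:
root → A#
3rd (major 3rd) → C##
5th (augmented 5th) → E##
7th (minor 7th) → G#
9th (major 9th) → B#

A#  C##  E##  G#  B#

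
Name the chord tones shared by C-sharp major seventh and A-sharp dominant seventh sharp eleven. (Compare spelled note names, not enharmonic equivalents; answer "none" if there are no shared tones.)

C-sharp major seventh: C-sharp E-sharp G-sharp B-sharp
A-sharp dominant seventh sharp eleven: A-sharp C-double-sharp E-sharp G-sharp D-double-sharp
Common to both → E-sharp, G-sharp.

E-sharp G-sharp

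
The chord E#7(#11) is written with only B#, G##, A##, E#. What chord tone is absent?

D#

E#7(#11) = E#, G##, B#, D#, A##. The voicing lacks the 7th (minor 7th), D#.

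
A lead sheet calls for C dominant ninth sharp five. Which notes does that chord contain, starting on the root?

C – E – G-sharp – B-flat – D

Root C, quality dominant ninth sharp five:
C — root
E — major 3rd
G-sharp — augmented 5th
B-flat — minor 7th
D — major 9th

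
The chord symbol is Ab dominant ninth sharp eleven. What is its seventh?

Gb

Ab dominant ninth sharp eleven is built on Ab; its 7th is a minor 7th above the root.
A seventh above A uses the letter G, and the minor 7th above Ab is Gb.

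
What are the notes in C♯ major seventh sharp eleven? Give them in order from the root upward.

C♯ major seventh sharp eleven: major seventh sharp eleven on C-sharp.
- root: C-sharp
- major 3rd: E-sharp
- perfect 5th: G-sharp
- major 7th: B-sharp
- augmented 11th: F-double-sharp

C-sharp, E-sharp, G-sharp, B-sharp, F-double-sharp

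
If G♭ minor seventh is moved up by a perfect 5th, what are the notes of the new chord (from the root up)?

D-flat – F-flat – A-flat – C-flat

G-flat up a perfect 5th → D-flat. New chord: D-flat minor seventh.
D-flat — root
F-flat — minor 3rd
A-flat — perfect 5th
C-flat — minor 7th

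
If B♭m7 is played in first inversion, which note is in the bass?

B♭m7 = B♭–D♭–F–A♭. First inversion → third in the bass = D♭.

D♭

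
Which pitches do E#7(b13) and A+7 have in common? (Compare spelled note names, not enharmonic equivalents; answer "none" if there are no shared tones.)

E#7(b13): E# G## B# D# C#
A+7: A C# E# G
Common to both → E#, C#.

E#, C#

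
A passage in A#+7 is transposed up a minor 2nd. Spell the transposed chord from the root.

B, D#, F##, A

Transposed root: A# → B (minor 2nd up). So we spell B augmented seventh:
- root: B
- major 3rd: D#
- augmented 5th: F##
- minor 7th: A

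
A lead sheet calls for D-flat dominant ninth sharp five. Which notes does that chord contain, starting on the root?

Root D-flat, quality dominant ninth sharp five:
D-flat — root
F — major 3rd
A — augmented 5th
C-flat — minor 7th
E-flat — major 9th

D-flat – F – A – C-flat – E-flat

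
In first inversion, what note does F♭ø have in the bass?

Abb

F♭ø = Fb–Abb–Cbb–Ebb. First inversion → third in the bass = Abb.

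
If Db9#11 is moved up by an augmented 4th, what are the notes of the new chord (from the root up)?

G – B – D – F – A – C♯

D♭ up an augmented 4th → G. New chord: G dominant ninth sharp eleven.
Root: G
Major 3rd (3rd): B
Perfect 5th (5th): D
Minor 7th (7th): F
Major 9th (9th): A
Augmented 11th (11th): C♯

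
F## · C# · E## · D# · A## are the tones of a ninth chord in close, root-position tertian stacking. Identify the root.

D#

Arranged so that each adjacent pair is a third by letter name: D# – F## – A## – C# – E##.
The bottom of that stack, D#, is the root (this is D# dominant seventh sharp nine sharp five).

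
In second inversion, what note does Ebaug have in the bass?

Ebaug = Eb–G–B. Second inversion → fifth in the bass = B.

B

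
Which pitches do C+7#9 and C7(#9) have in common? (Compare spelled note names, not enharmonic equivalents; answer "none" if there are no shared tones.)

C+7#9 = C, E, G#, Bb, D#.
C7(#9) = C, E, G, Bb, D#.
Shared: C, E, Bb, D#.

C – E – Bb – D#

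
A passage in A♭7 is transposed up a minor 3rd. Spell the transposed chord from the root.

Ab up a minor 3rd → Cb. New chord: Cb dominant seventh.
root → Cb
3rd (major 3rd) → Eb
5th (perfect 5th) → Gb
7th (minor 7th) → Bbb

Cb, Eb, Gb, Bbb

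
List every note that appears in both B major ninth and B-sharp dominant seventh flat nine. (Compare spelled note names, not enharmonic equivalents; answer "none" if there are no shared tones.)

A-sharp, C-sharp

B major ninth = B, D-sharp, F-sharp, A-sharp, C-sharp.
B-sharp dominant seventh flat nine = B-sharp, D-double-sharp, F-double-sharp, A-sharp, C-sharp.
Shared: A-sharp, C-sharp.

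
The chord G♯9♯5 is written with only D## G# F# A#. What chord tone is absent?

B#

G♯9♯5 = G#, B#, D##, F#, A#. The voicing lacks the 3rd (major 3rd), B#.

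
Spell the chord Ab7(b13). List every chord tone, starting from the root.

Ab7(b13) is a dominant seventh flat thirteen built on Ab.
Root: Ab
Major 3rd (3rd): C
Perfect 5th (5th): Eb
Minor 7th (7th): Gb
Minor 13th (13th): Fb

Ab  C  Eb  Gb  Fb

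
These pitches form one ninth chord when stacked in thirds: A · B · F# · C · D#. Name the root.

Arranged so that each adjacent pair is a third by letter name: B – D# – F# – A – C.
The bottom of that stack, B, is the root (this is B dominant seventh flat nine).

B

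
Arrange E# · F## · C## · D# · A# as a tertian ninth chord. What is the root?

Stacking in thirds gives D# – F## – A# – C## – E#, so D# is the root — D# major ninth.

D#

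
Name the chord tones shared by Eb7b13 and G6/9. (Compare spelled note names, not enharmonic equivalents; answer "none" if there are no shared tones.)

G

Eb7b13 = E♭, G, B♭, D♭, C♭.
G6/9 = G, B, D, E, A.
Shared: G.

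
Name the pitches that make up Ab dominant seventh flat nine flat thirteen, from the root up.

Ab – C – Eb – Gb – Bbb – Fb

Ab dominant seventh flat nine flat thirteen is a dominant seventh flat nine flat thirteen built on Ab.
Ab — root
C — major 3rd
Eb — perfect 5th
Gb — minor 7th
Bbb — minor 9th
Fb — minor 13th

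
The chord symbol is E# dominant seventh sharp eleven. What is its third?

G##

E# dominant seventh sharp eleven is built on E#; its 3rd is a major 3rd above the root.
A third above E uses the letter G, and the major 3rd above E# is G##.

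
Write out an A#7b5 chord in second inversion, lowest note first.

In root position, A#7b5 is A♯–C𝄪–E–G♯.
Second inversion puts the fifth (E) in the bass.

E G♯ A♯ C𝄪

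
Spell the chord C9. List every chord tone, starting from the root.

C E G Bb D

C9 is a dominant ninth built on C.
C — root
E — major 3rd
G — perfect 5th
Bb — minor 7th
D — major 9th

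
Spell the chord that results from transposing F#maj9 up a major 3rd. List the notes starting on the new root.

F# up a major 3rd → A#. New chord: A# major ninth.
root → A#
3rd (major 3rd) → C##
5th (perfect 5th) → E#
7th (major 7th) → G##
9th (major 9th) → B#

A# – C## – E# – G## – B#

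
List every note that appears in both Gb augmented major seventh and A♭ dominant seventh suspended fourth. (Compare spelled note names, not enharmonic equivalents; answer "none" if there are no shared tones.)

Gb augmented major seventh: G-flat B-flat D F
A♭ dominant seventh suspended fourth: A-flat D-flat E-flat G-flat
Common to both → G-flat.

G-flat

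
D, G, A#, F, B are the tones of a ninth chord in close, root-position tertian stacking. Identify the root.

G

Arranged so that each adjacent pair is a third by letter name: G – B – D – F – A#.
The bottom of that stack, G, is the root (this is G dominant seventh sharp nine).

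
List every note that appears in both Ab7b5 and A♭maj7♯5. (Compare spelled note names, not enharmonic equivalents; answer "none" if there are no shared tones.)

Ab, C

Ab7b5 = Ab, C, Ebb, Gb.
A♭maj7♯5 = Ab, C, E, G.
Shared: Ab, C.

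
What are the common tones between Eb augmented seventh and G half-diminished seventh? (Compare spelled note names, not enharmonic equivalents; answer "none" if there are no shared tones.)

G D-flat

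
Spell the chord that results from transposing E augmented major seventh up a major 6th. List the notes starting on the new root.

A major 6th up from E is C#, so the new chord is C# augmented major seventh.
C# — root
E# — major 3rd
G## — augmented 5th
B# — major 7th

C#  E#  G##  B#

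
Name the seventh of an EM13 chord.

EM13 is built on E; its 7th is a major 7th above the root.
A seventh above E uses the letter D, and the major 7th above E is D#.

D#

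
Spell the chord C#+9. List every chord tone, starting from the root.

C# E# G## B D#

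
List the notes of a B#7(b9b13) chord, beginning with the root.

B#, D##, F##, A#, C#, G#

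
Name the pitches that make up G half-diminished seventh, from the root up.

G half-diminished seventh is a half-diminished seventh built on G.
Root: G
Minor 3rd (3rd): B-flat
Diminished 5th (5th): D-flat
Minor 7th (7th): F

G B-flat D-flat F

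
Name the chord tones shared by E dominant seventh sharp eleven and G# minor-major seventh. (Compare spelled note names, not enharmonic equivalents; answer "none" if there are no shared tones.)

G-sharp  B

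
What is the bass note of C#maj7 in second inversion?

G#

C#maj7 = C#–E#–G#–B#. Second inversion → fifth in the bass = G#.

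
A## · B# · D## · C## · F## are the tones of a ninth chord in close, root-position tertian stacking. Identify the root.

B#

Arranged so that each adjacent pair is a third by letter name: B# – D## – F## – A## – C##.
The bottom of that stack, B#, is the root (this is B# major ninth).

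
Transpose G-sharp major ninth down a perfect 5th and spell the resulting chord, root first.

Transposed root: G♯ → C♯ (perfect 5th down). So we spell C♯ major ninth:
root → C♯
3rd (major 3rd) → E♯
5th (perfect 5th) → G♯
7th (major 7th) → B♯
9th (major 9th) → D♯

C♯ E♯ G♯ B♯ D♯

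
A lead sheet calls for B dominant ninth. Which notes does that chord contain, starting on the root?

Root B, quality dominant ninth:
- root: B
- major 3rd: D-sharp
- perfect 5th: F-sharp
- minor 7th: A
- major 9th: C-sharp

B, D-sharp, F-sharp, A, C-sharp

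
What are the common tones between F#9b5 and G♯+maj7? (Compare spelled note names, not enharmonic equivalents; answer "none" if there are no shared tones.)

F#9b5: F♯ A♯ C E G♯
G♯+maj7: G♯ B♯ D𝄪 F𝄪
Common to both → G♯.

G♯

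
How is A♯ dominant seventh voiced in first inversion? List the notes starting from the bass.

C## – E# – G# – A#

A♯ dominant seventh = A#–C##–E#–G#; first inversion → third (C##) lowest.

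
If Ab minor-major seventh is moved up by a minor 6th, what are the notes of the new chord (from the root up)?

A♭ up a minor 6th → F♭. New chord: F♭ minor-major seventh.
- root: F♭
- minor 3rd: A𝄫
- perfect 5th: C♭
- major 7th: E♭

F♭ A𝄫 C♭ E♭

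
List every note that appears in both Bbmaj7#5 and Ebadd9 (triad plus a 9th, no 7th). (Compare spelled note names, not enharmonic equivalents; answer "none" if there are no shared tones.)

Bb

Bbmaj7#5 = Bb, D, F#, A.
Ebadd9 = Eb, G, Bb, F.
Shared: Bb.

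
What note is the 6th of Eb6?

C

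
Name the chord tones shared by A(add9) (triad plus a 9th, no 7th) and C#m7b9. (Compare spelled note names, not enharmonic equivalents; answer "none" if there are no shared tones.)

A(add9): A C# E B
C#m7b9: C# E G# B D
Common to both → C#, E, B.

C# E B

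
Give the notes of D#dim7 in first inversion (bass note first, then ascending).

D#dim7 = D#–F#–A–C; first inversion → third (F#) lowest.

F# – A – C – D#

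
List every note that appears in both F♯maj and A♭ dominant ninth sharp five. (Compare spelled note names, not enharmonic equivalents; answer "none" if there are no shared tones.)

none

F♯maj: F♯ A♯ C♯
A♭ dominant ninth sharp five: A♭ C E G♭ B♭
Common to both → none.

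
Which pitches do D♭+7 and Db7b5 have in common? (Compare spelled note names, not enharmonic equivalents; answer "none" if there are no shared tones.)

D♭, F, C♭

D♭+7 = D♭, F, A, C♭.
Db7b5 = D♭, F, A𝄫, C♭.
Shared: D♭, F, C♭.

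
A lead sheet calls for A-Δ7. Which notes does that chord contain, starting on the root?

A C E G#

A-Δ7 is a minor-major seventh built on A.
A — root
C — minor 3rd
E — perfect 5th
G# — major 7th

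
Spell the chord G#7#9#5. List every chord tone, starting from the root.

G#7#9#5 is a dominant seventh sharp nine sharp five built on G#.
Root: G#
Major 3rd (3rd): B#
Augmented 5th (5th): D##
Minor 7th (7th): F#
Augmented 9th (9th): A##

G# – B# – D## – F# – A##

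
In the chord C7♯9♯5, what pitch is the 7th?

C7♯9♯5 is built on C; its 7th is a minor 7th above the root.
A seventh above C uses the letter B, and the minor 7th above C is Bb.

Bb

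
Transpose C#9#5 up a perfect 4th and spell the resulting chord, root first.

A perfect 4th up from C# is F#, so the new chord is F# dominant ninth sharp five.
- root: F#
- major 3rd: A#
- augmented 5th: C##
- minor 7th: E
- major 9th: G#

F# – A# – C## – E – G#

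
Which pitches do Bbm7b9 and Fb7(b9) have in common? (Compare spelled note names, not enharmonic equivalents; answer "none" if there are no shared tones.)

Bbm7b9: Bb Db F Ab Cb
Fb7(b9): Fb Ab Cb Ebb Gbb
Common to both → Ab, Cb.

Ab, Cb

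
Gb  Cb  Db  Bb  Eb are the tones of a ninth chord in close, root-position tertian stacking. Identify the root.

Stacking in thirds gives Cb – Eb – Gb – Bb – Db, so Cb is the root — Cb major ninth.

Cb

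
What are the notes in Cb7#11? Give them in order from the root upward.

Root Cb, quality dominant seventh sharp eleven:
root → Cb
3rd (major 3rd) → Eb
5th (perfect 5th) → Gb
7th (minor 7th) → Bbb
11th (augmented 11th) → F

Cb, Eb, Gb, Bbb, F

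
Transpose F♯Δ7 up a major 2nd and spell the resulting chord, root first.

Transposed root: F# → G# (major 2nd up). So we spell G# major seventh:
- root: G#
- major 3rd: B#
- perfect 5th: D#
- major 7th: F##

G#, B#, D#, F##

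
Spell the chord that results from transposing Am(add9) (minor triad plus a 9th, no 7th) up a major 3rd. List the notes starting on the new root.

Transposed root: A → C♯ (major 3rd up). So we spell C♯ minor added-ninth:
- root: C♯
- minor 3rd: E
- perfect 5th: G♯
- major 9th: D♯

C♯  E  G♯  D♯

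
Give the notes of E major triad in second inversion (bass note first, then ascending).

E major triad = E–G♯–B; second inversion → fifth (B) lowest.

B E G♯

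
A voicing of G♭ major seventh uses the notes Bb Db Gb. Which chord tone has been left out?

The full G♭ major seventh chord is Gb, Bb, Db, F.
Comparing with the voicing, the major 7th (7th) — F — is absent.

F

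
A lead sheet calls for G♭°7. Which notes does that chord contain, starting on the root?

G♭ – B𝄫 – D𝄫 – F𝄫

Root G♭, quality diminished seventh:
root → G♭
3rd (minor 3rd) → B𝄫
5th (diminished 5th) → D𝄫
7th (diminished 7th) → F𝄫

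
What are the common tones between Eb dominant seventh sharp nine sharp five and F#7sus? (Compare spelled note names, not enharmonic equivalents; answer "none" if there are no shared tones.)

Eb dominant seventh sharp nine sharp five: Eb G B Db F#
F#7sus: F# B C# E
Common to both → B, F#.

B F#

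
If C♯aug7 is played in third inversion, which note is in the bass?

B

C♯aug7 in root position is C#–E#–G##–B.
Third inversion places the seventh in the bass, which is B.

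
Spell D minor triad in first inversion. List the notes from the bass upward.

In root position, D minor triad is D–F–A.
First inversion puts the third (F) in the bass.

F – A – D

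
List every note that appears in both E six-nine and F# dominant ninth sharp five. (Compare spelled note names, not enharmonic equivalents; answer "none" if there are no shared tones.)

E – G-sharp – F-sharp

E six-nine = E, G-sharp, B, C-sharp, F-sharp.
F# dominant ninth sharp five = F-sharp, A-sharp, C-double-sharp, E, G-sharp.
Shared: E, G-sharp, F-sharp.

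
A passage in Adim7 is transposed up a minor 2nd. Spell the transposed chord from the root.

B♭, D♭, F♭, A𝄫

A minor 2nd up from A is B♭, so the new chord is B♭ diminished seventh.
root → B♭
3rd (minor 3rd) → D♭
5th (diminished 5th) → F♭
7th (diminished 7th) → A𝄫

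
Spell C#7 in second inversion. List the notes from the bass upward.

G#, B, C#, E#

C#7 = C#–E#–G#–B; second inversion → fifth (G#) lowest.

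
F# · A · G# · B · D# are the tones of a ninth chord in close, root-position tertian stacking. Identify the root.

Stacking in thirds gives G# – B – D# – F# – A, so G# is the root — G# minor seventh flat nine.

G#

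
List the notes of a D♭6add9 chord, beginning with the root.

Db, F, Ab, Bb, Eb

D♭6add9 is a six-nine built on Db.
Db — root
F — major 3rd
Ab — perfect 5th
Bb — major 6th
Eb — major 9th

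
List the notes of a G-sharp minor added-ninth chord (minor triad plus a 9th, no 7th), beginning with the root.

G-sharp  B  D-sharp  A-sharp

G-sharp minor added-ninth is a minor added-ninth built on G-sharp.
- root: G-sharp
- minor 3rd: B
- perfect 5th: D-sharp
- major 9th: A-sharp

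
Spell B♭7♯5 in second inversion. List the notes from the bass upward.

In root position, B♭7♯5 is B♭–D–F♯–A♭.
Second inversion puts the fifth (F♯) in the bass.

F♯ – A♭ – B♭ – D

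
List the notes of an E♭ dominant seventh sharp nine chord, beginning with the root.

E♭ dominant seventh sharp nine: dominant seventh sharp nine on Eb.
Eb — root
G — major 3rd
Bb — perfect 5th
Db — minor 7th
F# — augmented 9th

Eb – G – Bb – Db – F#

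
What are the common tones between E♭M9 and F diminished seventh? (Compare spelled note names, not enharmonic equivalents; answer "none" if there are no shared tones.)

E♭M9 = Eb, G, Bb, D, F.
F diminished seventh = F, Ab, Cb, Ebb.
Shared: F.

F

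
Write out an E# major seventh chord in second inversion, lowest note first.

B-sharp, D-double-sharp, E-sharp, G-double-sharp

E# major seventh = E-sharp–G-double-sharp–B-sharp–D-double-sharp; second inversion → fifth (B-sharp) lowest.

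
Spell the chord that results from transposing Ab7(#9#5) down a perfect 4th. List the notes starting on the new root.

Eb, G, B, Db, F#

Ab down a perfect 4th → Eb. New chord: Eb dominant seventh sharp nine sharp five.
Eb — root
G — major 3rd
B — augmented 5th
Db — minor 7th
F# — augmented 9th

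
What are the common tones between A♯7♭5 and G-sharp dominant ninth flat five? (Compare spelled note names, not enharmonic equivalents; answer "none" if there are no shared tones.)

A# G#

A♯7♭5: A# C## E G#
G-sharp dominant ninth flat five: G# B# D F# A#
Common to both → A#, G#.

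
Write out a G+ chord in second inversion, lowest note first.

G+ = G–B–D#; second inversion → fifth (D#) lowest.

D#, G, B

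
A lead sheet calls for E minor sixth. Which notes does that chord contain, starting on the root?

E  G  B  C#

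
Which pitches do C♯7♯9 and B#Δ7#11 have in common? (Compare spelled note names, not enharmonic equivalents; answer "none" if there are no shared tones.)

D𝄪

C♯7♯9 = C♯, E♯, G♯, B, D𝄪.
B#Δ7#11 = B♯, D𝄪, F𝄪, A𝄪, E𝄪.
Shared: D𝄪.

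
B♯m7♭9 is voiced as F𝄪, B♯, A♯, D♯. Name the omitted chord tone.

The full B♯m7♭9 chord is B♯, D♯, F𝄪, A♯, C♯.
Comparing with the voicing, the minor 9th (9th) — C♯ — is absent.

C♯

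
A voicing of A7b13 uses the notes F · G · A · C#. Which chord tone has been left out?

E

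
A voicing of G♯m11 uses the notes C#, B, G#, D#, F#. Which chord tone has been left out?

A#

G♯m11 = G#, B, D#, F#, A#, C#. The voicing lacks the 9th (major 9th), A#.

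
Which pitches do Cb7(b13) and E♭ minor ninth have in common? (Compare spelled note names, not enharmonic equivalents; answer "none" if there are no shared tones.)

Eb – Gb

Cb7(b13) = Cb, Eb, Gb, Bbb, Abb.
E♭ minor ninth = Eb, Gb, Bb, Db, F.
Shared: Eb, Gb.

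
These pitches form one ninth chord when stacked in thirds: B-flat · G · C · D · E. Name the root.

C

Stacking in thirds gives C – E – G – B-flat – D, so C is the root — C dominant ninth.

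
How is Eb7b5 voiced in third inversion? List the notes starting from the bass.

Db, Eb, G, Bbb

In root position, Eb7b5 is Eb–G–Bbb–Db.
Third inversion puts the seventh (Db) in the bass.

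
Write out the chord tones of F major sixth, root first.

F major sixth: major sixth on F.
Root: F
Major 3rd (3rd): A
Perfect 5th (5th): C
Major 6th (6th): D

F  A  C  D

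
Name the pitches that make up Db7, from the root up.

Db  F  Ab  Cb

Db7: dominant seventh on Db.
root → Db
3rd (major 3rd) → F
5th (perfect 5th) → Ab
7th (minor 7th) → Cb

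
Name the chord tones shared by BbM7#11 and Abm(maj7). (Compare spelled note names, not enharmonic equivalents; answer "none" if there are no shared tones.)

BbM7#11 = Bb, D, F, A, E.
Abm(maj7) = Ab, Cb, Eb, G.
Shared: none.

none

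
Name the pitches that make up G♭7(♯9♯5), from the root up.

G♭7(♯9♯5) is a dominant seventh sharp nine sharp five built on Gb.
root → Gb
3rd (major 3rd) → Bb
5th (augmented 5th) → D
7th (minor 7th) → Fb
9th (augmented 9th) → A

Gb, Bb, D, Fb, A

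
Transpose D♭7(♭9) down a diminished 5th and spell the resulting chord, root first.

A diminished 5th down from D♭ is G, so the new chord is G dominant seventh flat nine.
- root: G
- major 3rd: B
- perfect 5th: D
- minor 7th: F
- minor 9th: A♭

G B D F A♭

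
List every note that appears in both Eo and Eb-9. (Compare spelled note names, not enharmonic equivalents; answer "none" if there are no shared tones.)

Eo: E G Bb
Eb-9: Eb Gb Bb Db F
Common to both → Bb.

Bb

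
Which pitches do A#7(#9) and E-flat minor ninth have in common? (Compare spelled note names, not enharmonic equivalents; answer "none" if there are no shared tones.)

A#7(#9) = A#, C##, E#, G#, B##.
E-flat minor ninth = Eb, Gb, Bb, Db, F.
Shared: none.

none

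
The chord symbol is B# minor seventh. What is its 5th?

Root of B# minor seventh = B-sharp. The 5th is a perfect 5th: B-sharp up a perfect 5th → F-double-sharp.

F-double-sharp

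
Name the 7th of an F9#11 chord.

F9#11 is built on F; its 7th is a minor 7th above the root.
A seventh above F uses the letter E, and the minor 7th above F is Eb.

Eb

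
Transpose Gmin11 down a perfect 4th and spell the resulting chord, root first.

A perfect 4th down from G is D, so the new chord is D minor eleventh.
D — root
F — minor 3rd
A — perfect 5th
C — minor 7th
E — major 9th
G — perfect 11th

D – F – A – C – E – G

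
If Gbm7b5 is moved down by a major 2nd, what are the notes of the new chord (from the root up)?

F♭ – A𝄫 – C𝄫 – E𝄫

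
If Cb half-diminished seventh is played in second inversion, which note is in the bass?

Cb half-diminished seventh = C-flat–E-double-flat–G-double-flat–B-double-flat. Second inversion → fifth in the bass = G-double-flat.

G-double-flat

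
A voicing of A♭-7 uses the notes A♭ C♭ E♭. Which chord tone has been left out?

G♭

The full A♭-7 chord is A♭, C♭, E♭, G♭.
Comparing with the voicing, the minor 7th (7th) — G♭ — is absent.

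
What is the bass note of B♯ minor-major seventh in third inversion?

A##

B♯ minor-major seventh in root position is B#–D#–F##–A##.
Third inversion places the seventh in the bass, which is A##.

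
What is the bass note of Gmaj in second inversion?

D

Gmaj in root position is G–B–D.
Second inversion places the fifth in the bass, which is D.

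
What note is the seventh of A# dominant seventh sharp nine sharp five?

Root of A# dominant seventh sharp nine sharp five = A#. The 7th is a minor 7th: A# up a minor 7th → G#.

G#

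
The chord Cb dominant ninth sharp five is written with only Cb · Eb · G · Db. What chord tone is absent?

Cb dominant ninth sharp five = Cb, Eb, G, Bbb, Db. The voicing lacks the 7th (minor 7th), Bbb.

Bbb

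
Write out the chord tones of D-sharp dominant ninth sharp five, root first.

D#  F##  A##  C#  E#

D-sharp dominant ninth sharp five: dominant ninth sharp five on D#.
- root: D#
- major 3rd: F##
- augmented 5th: A##
- minor 7th: C#
- major 9th: E#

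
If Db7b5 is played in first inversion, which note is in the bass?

F

Db7b5 = Db–F–Abb–Cb. First inversion → third in the bass = F.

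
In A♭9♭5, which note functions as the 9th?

A♭9♭5 is built on Ab; its 9th is a major 9th above the root.
A second above A uses the letter B, and the major 9th above Ab is Bb.

Bb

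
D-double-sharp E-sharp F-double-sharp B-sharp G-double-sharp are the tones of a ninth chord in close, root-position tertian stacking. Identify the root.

E-sharp

Arranged so that each adjacent pair is a third by letter name: E-sharp – G-double-sharp – B-sharp – D-double-sharp – F-double-sharp.
The bottom of that stack, E-sharp, is the root (this is E-sharp major ninth).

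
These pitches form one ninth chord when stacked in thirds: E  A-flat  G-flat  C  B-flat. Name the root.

Stacking in thirds gives A-flat – C – E – G-flat – B-flat, so A-flat is the root — A-flat dominant ninth sharp five.

A-flat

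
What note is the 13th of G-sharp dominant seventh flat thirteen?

E

G-sharp dominant seventh flat thirteen is built on G-sharp; its 13th is a minor 13th above the root.
A sixth above G uses the letter E, and the minor 13th above G-sharp is E.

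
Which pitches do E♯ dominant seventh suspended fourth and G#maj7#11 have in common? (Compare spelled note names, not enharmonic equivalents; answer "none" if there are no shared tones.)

E♯ dominant seventh suspended fourth: E# A# B# D#
G#maj7#11: G# B# D# F## C##
Common to both → B#, D#.

B# – D#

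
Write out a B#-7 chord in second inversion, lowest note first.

F##  A#  B#  D#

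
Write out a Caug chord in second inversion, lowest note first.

Caug = C–E–G#; second inversion → fifth (G#) lowest.

G#  C  E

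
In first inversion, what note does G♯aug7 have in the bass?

G♯aug7 in root position is G#–B#–D##–F#.
First inversion places the third in the bass, which is B#.

B#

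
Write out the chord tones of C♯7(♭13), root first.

C♯7(♭13) is a dominant seventh flat thirteen built on C#.
root → C#
3rd (major 3rd) → E#
5th (perfect 5th) → G#
7th (minor 7th) → B
13th (minor 13th) → A

C#, E#, G#, B, A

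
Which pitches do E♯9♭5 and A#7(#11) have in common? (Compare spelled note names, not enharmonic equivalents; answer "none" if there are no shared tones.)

E♯9♭5 = E#, G##, B, D#, F##.
A#7(#11) = A#, C##, E#, G#, D##.
Shared: E#.

E#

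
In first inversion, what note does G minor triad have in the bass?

Bb

G minor triad in root position is G–Bb–D.
First inversion places the third in the bass, which is Bb.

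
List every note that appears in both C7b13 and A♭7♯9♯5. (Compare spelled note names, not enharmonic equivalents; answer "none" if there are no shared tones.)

C, E, Ab

C7b13: C E G Bb Ab
A♭7♯9♯5: Ab C E Gb B
Common to both → C, E, Ab.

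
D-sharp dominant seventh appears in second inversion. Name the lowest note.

A#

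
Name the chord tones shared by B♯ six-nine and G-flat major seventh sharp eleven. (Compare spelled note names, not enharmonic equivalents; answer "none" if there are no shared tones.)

B♯ six-nine = B-sharp, D-double-sharp, F-double-sharp, G-double-sharp, C-double-sharp.
G-flat major seventh sharp eleven = G-flat, B-flat, D-flat, F, C.
Shared: none.

none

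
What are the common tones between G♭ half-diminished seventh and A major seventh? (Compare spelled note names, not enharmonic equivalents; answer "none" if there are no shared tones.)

G♭ half-diminished seventh: Gb Bbb Dbb Fb
A major seventh: A C# E G#
Common to both → none.

none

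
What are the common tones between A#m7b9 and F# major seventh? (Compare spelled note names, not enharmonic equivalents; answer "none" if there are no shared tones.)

A#, C#, E#

A#m7b9: A# C# E# G# B
F# major seventh: F# A# C# E#
Common to both → A#, C#, E#.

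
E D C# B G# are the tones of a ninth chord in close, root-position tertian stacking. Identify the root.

Stacking in thirds gives C# – E – G# – B – D, so C# is the root — C# minor seventh flat nine.

C#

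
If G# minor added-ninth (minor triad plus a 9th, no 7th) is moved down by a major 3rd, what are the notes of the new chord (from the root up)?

G-sharp down a major 3rd → E. New chord: E minor added-ninth.
Root: E
Minor 3rd (3rd): G
Perfect 5th (5th): B
Major 9th (9th): F-sharp

E G B F-sharp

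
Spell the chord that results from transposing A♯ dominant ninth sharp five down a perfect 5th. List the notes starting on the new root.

D#, F##, A##, C#, E#

Transposed root: A# → D# (perfect 5th down). So we spell D# dominant ninth sharp five:
- root: D#
- major 3rd: F##
- augmented 5th: A##
- minor 7th: C#
- major 9th: E#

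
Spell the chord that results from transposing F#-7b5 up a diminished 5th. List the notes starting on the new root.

C, E♭, G♭, B♭

A diminished 5th up from F♯ is C, so the new chord is C half-diminished seventh.
- root: C
- minor 3rd: E♭
- diminished 5th: G♭
- minor 7th: B♭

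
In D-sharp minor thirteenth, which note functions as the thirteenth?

D-sharp minor thirteenth is built on D#; its 13th is a major 13th above the root.
A sixth above D uses the letter B, and the major 13th above D# is B#.

B#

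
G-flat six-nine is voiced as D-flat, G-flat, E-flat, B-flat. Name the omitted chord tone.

A-flat

The full G-flat six-nine chord is G-flat, B-flat, D-flat, E-flat, A-flat.
Comparing with the voicing, the major 9th (9th) — A-flat — is absent.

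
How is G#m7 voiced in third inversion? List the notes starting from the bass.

F#  G#  B  D#

In root position, G#m7 is G#–B–D#–F#.
Third inversion puts the seventh (F#) in the bass.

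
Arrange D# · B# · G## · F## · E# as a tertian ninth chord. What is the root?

Stacking in thirds gives E# – G## – B# – D# – F##, so E# is the root — E# dominant ninth.

E#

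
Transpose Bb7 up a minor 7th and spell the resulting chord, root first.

A minor 7th up from Bb is Ab, so the new chord is Ab dominant seventh.
root → Ab
3rd (major 3rd) → C
5th (perfect 5th) → Eb
7th (minor 7th) → Gb

Ab  C  Eb  Gb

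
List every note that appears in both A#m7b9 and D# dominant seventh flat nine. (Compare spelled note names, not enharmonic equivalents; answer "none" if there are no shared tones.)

A♯, C♯

A#m7b9: A♯ C♯ E♯ G♯ B
D# dominant seventh flat nine: D♯ F𝄪 A♯ C♯ E
Common to both → A♯, C♯.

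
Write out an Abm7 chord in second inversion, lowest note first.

Abm7 = Ab–Cb–Eb–Gb; second inversion → fifth (Eb) lowest.

Eb Gb Ab Cb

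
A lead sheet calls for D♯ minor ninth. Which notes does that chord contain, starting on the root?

D-sharp  F-sharp  A-sharp  C-sharp  E-sharp

Root D-sharp, quality minor ninth:
- root: D-sharp
- minor 3rd: F-sharp
- perfect 5th: A-sharp
- minor 7th: C-sharp
- major 9th: E-sharp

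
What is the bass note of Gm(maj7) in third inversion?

Gm(maj7) = G–Bb–D–F#. Third inversion → seventh in the bass = F#.

F#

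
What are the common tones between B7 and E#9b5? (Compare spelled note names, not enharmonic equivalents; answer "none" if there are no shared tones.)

B, D#

B7 = B, D#, F#, A.
E#9b5 = E#, G##, B, D#, F##.
Shared: B, D#.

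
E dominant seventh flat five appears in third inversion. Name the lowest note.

E dominant seventh flat five = E–G#–Bb–D. Third inversion → seventh in the bass = D.

D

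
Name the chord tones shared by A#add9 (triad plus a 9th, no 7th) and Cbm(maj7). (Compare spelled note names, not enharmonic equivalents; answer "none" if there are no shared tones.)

none

A#add9: A# C## E# B#
Cbm(maj7): Cb Ebb Gb Bb
Common to both → none.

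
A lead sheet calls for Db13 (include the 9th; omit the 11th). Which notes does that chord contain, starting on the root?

Db  F  Ab  Cb  Eb  Bb

Db13: dominant thirteenth on Db.
root → Db
3rd (major 3rd) → F
5th (perfect 5th) → Ab
7th (minor 7th) → Cb
9th (major 9th) → Eb
13th (major 13th) → Bb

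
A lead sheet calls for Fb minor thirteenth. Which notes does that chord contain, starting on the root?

Fb Abb Cb Ebb Gb Bbb Db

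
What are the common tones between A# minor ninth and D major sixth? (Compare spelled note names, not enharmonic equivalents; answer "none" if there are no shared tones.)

none

A# minor ninth: A# C# E# G# B#
D major sixth: D F# A B
Common to both → none.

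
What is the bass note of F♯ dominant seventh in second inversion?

C#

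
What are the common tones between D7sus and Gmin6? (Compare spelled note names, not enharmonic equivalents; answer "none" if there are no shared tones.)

D, G

D7sus: D G A C
Gmin6: G Bb D E
Common to both → D, G.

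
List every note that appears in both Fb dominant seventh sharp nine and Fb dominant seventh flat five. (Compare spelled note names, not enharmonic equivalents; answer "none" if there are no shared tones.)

Fb dominant seventh sharp nine: F-flat A-flat C-flat E-double-flat G
Fb dominant seventh flat five: F-flat A-flat C-double-flat E-double-flat
Common to both → F-flat, A-flat, E-double-flat.

F-flat  A-flat  E-double-flat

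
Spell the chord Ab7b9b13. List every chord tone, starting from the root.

Ab7b9b13 is a dominant seventh flat nine flat thirteen built on Ab.
Ab — root
C — major 3rd
Eb — perfect 5th
Gb — minor 7th
Bbb — minor 9th
Fb — minor 13th

Ab, C, Eb, Gb, Bbb, Fb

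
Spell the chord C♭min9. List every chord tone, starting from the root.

Cb Ebb Gb Bbb Db

C♭min9: minor ninth on Cb.
root → Cb
3rd (minor 3rd) → Ebb
5th (perfect 5th) → Gb
7th (minor 7th) → Bbb
9th (major 9th) → Db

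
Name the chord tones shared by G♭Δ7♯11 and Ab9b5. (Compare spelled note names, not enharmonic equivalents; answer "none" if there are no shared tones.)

Gb  Bb  C

G♭Δ7♯11 = Gb, Bb, Db, F, C.
Ab9b5 = Ab, C, Ebb, Gb, Bb.
Shared: Gb, Bb, C.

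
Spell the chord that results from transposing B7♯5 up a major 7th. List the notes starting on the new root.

A major 7th up from B is A♯, so the new chord is A♯ augmented seventh.
A♯ — root
C𝄪 — major 3rd
E𝄪 — augmented 5th
G♯ — minor 7th

A♯, C𝄪, E𝄪, G♯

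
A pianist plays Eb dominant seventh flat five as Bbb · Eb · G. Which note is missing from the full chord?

Db

The full Eb dominant seventh flat five chord is Eb, G, Bbb, Db.
Comparing with the voicing, the minor 7th (7th) — Db — is absent.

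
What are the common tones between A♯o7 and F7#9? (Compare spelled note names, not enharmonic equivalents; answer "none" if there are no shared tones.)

none

A♯o7: A# C# E G
F7#9: F A C Eb G#
Common to both → none.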